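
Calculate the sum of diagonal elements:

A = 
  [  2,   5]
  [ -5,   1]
3

tr(A) = 2 + 1 = 3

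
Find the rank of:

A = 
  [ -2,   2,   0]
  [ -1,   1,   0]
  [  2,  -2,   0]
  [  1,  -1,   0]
rank(A) = 1

Row reduce:
R2 → R2 - (1/2)·R1
R3 → R3 + (1)·R1
R4 → R4 + (1/2)·R1
REF = 
  [ -2,   2,   0]
  [  0,   0,   0]
  [  0,   0,   0]
  [  0,   0,   0]
Pivot columns: 1 → 1 pivot.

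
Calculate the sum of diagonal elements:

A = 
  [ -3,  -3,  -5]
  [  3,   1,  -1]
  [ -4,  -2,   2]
0

tr(A) = -3 + 1 + 2 = 0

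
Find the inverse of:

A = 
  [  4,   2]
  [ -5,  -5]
det(A) = (4)(-5) - (2)(-5) = -10
For a 2×2 matrix, A⁻¹ = (1/det(A)) · [[d, -b], [-c, a]]
    = (-1/10) · [[-5, -2], [5, 4]]

A⁻¹ = 
  [ 1/2,  1/5]
  [-1/2, -2/5]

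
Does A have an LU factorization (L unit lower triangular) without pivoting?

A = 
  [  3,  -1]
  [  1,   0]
Yes.
A[1,1] = 3 ≠ 0, so Gaussian elimination proceeds without a row swap: multiplier ℓ₂₁ = (1)/(3) = 1/3, and U[2,2] = 0 - (1/3)(-1) = 1/3.
L = 
  [  1,   0]
  [1/3,   1]
U = 
  [  3,  -1]
  [  0, 1/3]
Check row 2 of LU: [(1/3)(3), (1/3)(-1) + (1/3)] = [1, 0] = row 2 of A ✓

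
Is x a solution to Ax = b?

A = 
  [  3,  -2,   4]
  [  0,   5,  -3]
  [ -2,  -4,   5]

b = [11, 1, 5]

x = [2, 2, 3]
No

Ax = [14, 1, 3] ≠ b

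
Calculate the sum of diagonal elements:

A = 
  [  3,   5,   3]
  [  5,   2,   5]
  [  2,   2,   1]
6

tr(A) = 3 + 2 + 1 = 6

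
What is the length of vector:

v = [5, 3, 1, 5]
7.746

||v||₂ = √((5)² + (3)² + (1)² + (5)²) = √60 = 7.746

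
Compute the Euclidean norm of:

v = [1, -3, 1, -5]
6

||v||₂ = √((1)² + (-3)² + (1)² + (-5)²) = √36 = 6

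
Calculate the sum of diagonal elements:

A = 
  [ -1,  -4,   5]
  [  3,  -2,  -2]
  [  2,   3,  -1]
-4

tr(A) = -1 + -2 + -1 = -4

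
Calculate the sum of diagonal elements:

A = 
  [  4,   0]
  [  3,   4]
8

tr(A) = 4 + 4 = 8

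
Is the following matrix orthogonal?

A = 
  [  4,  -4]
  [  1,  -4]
No

AᵀA = 
  [ 17, -20]
  [-20,  32]
≠ I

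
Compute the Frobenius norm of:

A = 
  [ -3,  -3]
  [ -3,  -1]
||A||_F = 5.292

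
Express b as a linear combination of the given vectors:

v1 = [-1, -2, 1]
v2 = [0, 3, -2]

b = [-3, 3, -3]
c1 = 3, c2 = 3

b = 3·v1 + 3·v2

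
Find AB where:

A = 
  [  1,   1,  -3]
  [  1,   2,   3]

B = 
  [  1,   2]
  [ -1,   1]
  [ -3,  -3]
A is 2×3 and B is 3×2, so AB is 2×2. Each entry is (row of A)·(column of B):
AB[1,1] = (1)(1) + (1)(-1) + (-3)(-3) = 9
AB[1,2] = (1)(2) + (1)(1) + (-3)(-3) = 12
AB[2,1] = (1)(1) + (2)(-1) + (3)(-3) = -10
AB[2,2] = (1)(2) + (2)(1) + (3)(-3) = -5

AB = 
  [  9,  12]
  [-10,  -5]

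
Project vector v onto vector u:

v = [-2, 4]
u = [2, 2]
v·u = (-2)(2) + (4)(2) = 4
u·u = (2)² + (2)² = 8
proj_u(v) = (v·u / u·u) × u = (4/8) × u = (1/2) × u

proj_u(v) = [1, 1]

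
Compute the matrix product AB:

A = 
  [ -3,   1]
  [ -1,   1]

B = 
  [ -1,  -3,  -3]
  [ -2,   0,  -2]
AB = 
  [  1,   9,   7]
  [ -1,   3,   1]

A is 2×2 and B is 2×3, so AB is 2×3. Each entry is (row of A)·(column of B):
AB[1,1] = (-3)(-1) + (1)(-2) = 1
AB[1,2] = (-3)(-3) + (1)(0) = 9
AB[1,3] = (-3)(-3) + (1)(-2) = 7
AB[2,1] = (-1)(-1) + (1)(-2) = -1
AB[2,2] = (-1)(-3) + (1)(0) = 3
AB[2,3] = (-1)(-3) + (1)(-2) = 1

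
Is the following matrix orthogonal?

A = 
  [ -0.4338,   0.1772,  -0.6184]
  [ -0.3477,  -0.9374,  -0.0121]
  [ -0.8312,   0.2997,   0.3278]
No

AᵀA = 
  [  1,   0,   0]
  [  0,   0.9999,   0]
  [  0,   0,   0.4900]
≠ I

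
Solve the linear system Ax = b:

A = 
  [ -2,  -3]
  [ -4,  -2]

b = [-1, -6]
x = [2, -1]

Row reduce the augmented matrix [A|b]:
R2 → R2 - (2)·R1
REF = 
  [ -2,  -3,  -1]
  [  0,   4,  -4]

Back-substitution:
x₂ = (-4) / 4 = -1
x₁ = (-1 - (-3)(-1)) / (-2) = 2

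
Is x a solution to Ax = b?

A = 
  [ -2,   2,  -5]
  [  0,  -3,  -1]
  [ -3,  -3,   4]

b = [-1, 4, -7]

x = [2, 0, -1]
No

Ax = [1, 1, -10] ≠ b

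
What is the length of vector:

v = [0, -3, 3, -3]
5.196

||v||₂ = √((0)² + (-3)² + (3)² + (-3)²) = √27 = 5.196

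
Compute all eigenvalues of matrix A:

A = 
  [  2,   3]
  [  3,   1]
λ = (3 + √37)/2, (3 - √37)/2  (≈ 4.541, -1.541)

tr(A) = 3, det(A) = -7
Characteristic polynomial: λ² - tr(A)λ + det(A) = λ² - 3λ - 7
λ² - 3λ - 7 = 0  ⇒  λ = (3 ± √((-3)² - 4·(-7)))/2 = (3 ± √(37))/2
  = (3 + √37)/2,  (3 - √37)/2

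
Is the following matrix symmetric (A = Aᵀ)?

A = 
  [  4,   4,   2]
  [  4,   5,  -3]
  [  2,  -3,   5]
Yes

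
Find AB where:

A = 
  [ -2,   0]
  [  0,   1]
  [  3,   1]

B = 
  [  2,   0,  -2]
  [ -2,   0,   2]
A is 3×2 and B is 2×3, so AB is 3×3. Each entry is (row of A)·(column of B):
AB[1,1] = (-2)(2) + (0)(-2) = -4
AB[1,2] = (-2)(0) + (0)(0) = 0
AB[1,3] = (-2)(-2) + (0)(2) = 4
AB[2,1] = (0)(2) + (1)(-2) = -2
AB[2,2] = (0)(0) + (1)(0) = 0
AB[2,3] = (0)(-2) + (1)(2) = 2
AB[3,1] = (3)(2) + (1)(-2) = 4
AB[3,2] = (3)(0) + (1)(0) = 0
AB[3,3] = (3)(-2) + (1)(2) = -4

AB = 
  [ -4,   0,   4]
  [ -2,   0,   2]
  [  4,   0,  -4]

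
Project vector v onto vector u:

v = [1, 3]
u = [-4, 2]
proj_u(v) = [-2/5, 1/5]

v·u = (1)(-4) + (3)(2) = 2
u·u = (-4)² + (2)² = 20
proj_u(v) = (v·u / u·u) × u = (2/20) × u = (1/10) × u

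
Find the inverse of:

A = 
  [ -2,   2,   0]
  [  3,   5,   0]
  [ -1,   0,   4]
det(A) = (-2)·((5)(4) - (0)(0)) - (2)·((3)(4) - (0)(-1)) + (0)·((3)(0) - (5)(-1))
  = (-2)(20) - (2)(12) + (0)(5)
  = -64
det(A) = -64 ≠ 0, so A is invertible.

Cofactors Cᵢⱼ = (-1)ⁱ⁺ʲ·Mᵢⱼ:
C = 
  [ 20, -12,   5]
  [ -8,  -8,  -2]
  [  0,   0, -16]

adj(A) = Cᵀ:
adj(A) = 
  [ 20,  -8,   0]
  [-12,  -8,   0]
  [  5,  -2, -16]

A⁻¹ = (-1/64) · adj(A):
A⁻¹ = 
  [-5/16,   1/8,     0]
  [ 3/16,   1/8,     0]
  [-5/64,  1/32,   1/4]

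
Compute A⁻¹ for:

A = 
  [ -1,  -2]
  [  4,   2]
det(A) = (-1)(2) - (-2)(4) = 6
For a 2×2 matrix, A⁻¹ = (1/det(A)) · [[d, -b], [-c, a]]
    = (1/6) · [[2, 2], [-4, -1]]

A⁻¹ = 
  [ 1/3,  1/3]
  [-2/3, -1/6]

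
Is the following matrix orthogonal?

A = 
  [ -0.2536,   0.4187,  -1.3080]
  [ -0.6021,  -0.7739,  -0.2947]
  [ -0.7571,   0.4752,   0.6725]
No

AᵀA = 
  [  1,   0,   0]
  [  0,   1,   0]
  [  0,   0,   2.2500]
≠ I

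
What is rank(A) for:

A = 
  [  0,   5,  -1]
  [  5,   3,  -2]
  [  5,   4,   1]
rank(A) = 3

Row reduce:
Swap R1 ↔ R2
R3 → R3 - (1)·R1
R3 → R3 - (1/5)·R2
REF = 
  [   5,    3,   -2]
  [   0,    5,   -1]
  [   0,    0, 16/5]
Pivot columns: 1, 2, 3 → 3 pivots.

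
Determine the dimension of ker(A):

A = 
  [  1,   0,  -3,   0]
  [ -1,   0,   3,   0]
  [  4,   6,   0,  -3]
nullity(A) = 2

Row reduce:
R2 → R2 + (1)·R1
R3 → R3 - (4)·R1
Swap R2 ↔ R3
REF = 
  [  1,   0,  -3,   0]
  [  0,   6,  12,  -3]
  [  0,   0,   0,   0]
Pivot columns: 1, 2 → 2 pivots.
rank(A) = 2, so nullity(A) = 4 - 2 = 2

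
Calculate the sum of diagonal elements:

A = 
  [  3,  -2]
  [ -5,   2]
5

tr(A) = 3 + 2 = 5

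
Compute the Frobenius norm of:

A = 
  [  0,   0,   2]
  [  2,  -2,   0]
||A||_F = 3.464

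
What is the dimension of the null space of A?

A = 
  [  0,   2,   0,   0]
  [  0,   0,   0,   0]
nullity(A) = 3

Row reduce:
(no row operations needed)
REF = 
  [  0,   2,   0,   0]
  [  0,   0,   0,   0]
Pivot columns: 2 → 1 pivot.
rank(A) = 1, so nullity(A) = 4 - 1 = 3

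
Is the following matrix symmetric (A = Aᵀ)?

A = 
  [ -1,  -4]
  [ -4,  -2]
Yes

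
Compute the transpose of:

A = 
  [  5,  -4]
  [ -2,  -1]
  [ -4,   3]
Aᵀ = 
  [  5,  -2,  -4]
  [ -4,  -1,   3]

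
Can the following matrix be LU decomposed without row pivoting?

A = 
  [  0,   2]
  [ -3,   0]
No.
A[1,1] = 0 but A[2,1] = -3 ≠ 0. Any LU with L unit lower triangular has (LU)[1,1] = U[1,1] and (LU)[2,1] = L[2,1]·U[1,1]; matching A forces U[1,1] = 0, which then forces (LU)[2,1] = 0 ≠ -3. A row swap (pivoting) is required.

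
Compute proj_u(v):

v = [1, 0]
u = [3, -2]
v·u = (1)(3) + (0)(-2) = 3
u·u = (3)² + (-2)² = 13
proj_u(v) = (v·u / u·u) × u = (3/13) × u

proj_u(v) = [9/13, -6/13]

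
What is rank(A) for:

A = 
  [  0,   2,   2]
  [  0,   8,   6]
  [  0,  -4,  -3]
Row reduce:
R2 → R2 - (4)·R1
R3 → R3 + (2)·R1
R3 → R3 + (1/2)·R2
REF = 
  [  0,   2,   2]
  [  0,   0,  -2]
  [  0,   0,   0]
Pivot columns: 2, 3 → 2 pivots.

rank(A) = 2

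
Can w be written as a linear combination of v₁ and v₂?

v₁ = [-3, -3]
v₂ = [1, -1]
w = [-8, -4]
Yes

Form the augmented matrix and row-reduce:
[v₁|v₂|w] = 
  [ -3,   1,  -8]
  [ -3,  -1,  -4]
R2 → R2 - (1)·R1
REF = 
  [ -3,   1,  -8]
  [  0,  -2,   4]

No row of the form [0 0 | nonzero], so the system is consistent. Back-substitution gives c₁ = 2, c₂ = -2: w = (2)·v₁ + (-2)·v₂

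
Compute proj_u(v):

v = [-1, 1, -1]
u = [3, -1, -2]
proj_u(v) = [-3/7, 1/7, 2/7]

v·u = (-1)(3) + (1)(-1) + (-1)(-2) = -2
u·u = (3)² + (-1)² + (-2)² = 14
proj_u(v) = (v·u / u·u) × u = (-2/14) × u = (-1/7) × u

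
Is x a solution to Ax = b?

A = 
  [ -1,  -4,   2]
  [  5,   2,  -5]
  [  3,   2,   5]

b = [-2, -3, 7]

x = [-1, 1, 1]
No

Ax = [-1, -8, 4] ≠ b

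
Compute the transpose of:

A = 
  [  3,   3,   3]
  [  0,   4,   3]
Aᵀ = 
  [  3,   0]
  [  3,   4]
  [  3,   3]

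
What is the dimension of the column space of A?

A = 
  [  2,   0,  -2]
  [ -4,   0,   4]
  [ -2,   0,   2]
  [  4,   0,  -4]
dim(Col(A)) = 1

Row reduce:
R2 → R2 + (2)·R1
R3 → R3 + (1)·R1
R4 → R4 - (2)·R1
REF = 
  [  2,   0,  -2]
  [  0,   0,   0]
  [  0,   0,   0]
  [  0,   0,   0]
Pivot columns: 1 → 1 pivot.
dim(Col(A)) = number of pivot columns = 1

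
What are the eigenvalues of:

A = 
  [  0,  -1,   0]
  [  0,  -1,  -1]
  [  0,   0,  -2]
Characteristic polynomial: det(λI - A) = λ³ + 3λ² + 2λ
The constant term is 0, so λ = 0 is a root: p(λ) = λ(λ² + 3λ + 2)
λ² + 3λ + 2 = (λ + 2)(λ + 1)

λ = 0, -1, -2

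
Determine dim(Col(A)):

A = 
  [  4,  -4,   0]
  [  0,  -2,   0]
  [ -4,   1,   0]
Row reduce:
R3 → R3 + (1)·R1
R3 → R3 - (3/2)·R2
REF = 
  [  4,  -4,   0]
  [  0,  -2,   0]
  [  0,   0,   0]
Pivot columns: 1, 2 → 2 pivots.
dim(Col(A)) = number of pivot columns = 2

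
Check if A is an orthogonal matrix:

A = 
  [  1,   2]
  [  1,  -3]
No

AᵀA = 
  [  2,  -1]
  [ -1,  13]
≠ I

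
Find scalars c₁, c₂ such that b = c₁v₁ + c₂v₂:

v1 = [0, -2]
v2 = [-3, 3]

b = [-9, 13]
c1 = -2, c2 = 3

b = -2·v1 + 3·v2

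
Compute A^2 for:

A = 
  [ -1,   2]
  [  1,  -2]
A² = A·A:
A²[1,1] = (-1)(-1) + (2)(1) = 3
A²[1,2] = (-1)(2) + (2)(-2) = -6
A²[2,1] = (1)(-1) + (-2)(1) = -3
A²[2,2] = (1)(2) + (-2)(-2) = 6
A² = 
  [  3,  -6]
  [ -3,   6]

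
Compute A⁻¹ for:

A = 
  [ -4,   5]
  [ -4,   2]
det(A) = (-4)(2) - (5)(-4) = 12
For a 2×2 matrix, A⁻¹ = (1/det(A)) · [[d, -b], [-c, a]]
    = (1/12) · [[2, -5], [4, -4]]

A⁻¹ = 
  [  1/6, -5/12]
  [  1/3,  -1/3]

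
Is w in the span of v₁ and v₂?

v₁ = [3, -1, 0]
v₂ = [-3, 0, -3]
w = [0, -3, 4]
No

Form the augmented matrix and row-reduce:
[v₁|v₂|w] = 
  [  3,  -3,   0]
  [ -1,   0,  -3]
  [  0,  -3,   4]
R2 → R2 + (1/3)·R1
R3 → R3 - (3)·R2
REF = 
  [  3,  -3,   0]
  [  0,  -1,  -3]
  [  0,   0,  13]

Row 3 reads [0 0 | 13], i.e. 0 = 13, so the system is inconsistent and w ∉ span{v₁, v₂}.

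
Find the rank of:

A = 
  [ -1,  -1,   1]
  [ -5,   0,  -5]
Row reduce:
R2 → R2 - (5)·R1
REF = 
  [ -1,  -1,   1]
  [  0,   5, -10]
Pivot columns: 1, 2 → 2 pivots.

rank(A) = 2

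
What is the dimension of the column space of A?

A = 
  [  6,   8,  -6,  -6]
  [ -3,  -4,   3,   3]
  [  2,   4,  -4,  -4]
Row reduce:
R2 → R2 + (1/2)·R1
R3 → R3 - (1/3)·R1
Swap R2 ↔ R3
REF = 
  [  6,   8,  -6,  -6]
  [  0, 4/3,  -2,  -2]
  [  0,   0,   0,   0]
Pivot columns: 1, 2 → 2 pivots.
dim(Col(A)) = number of pivot columns = 2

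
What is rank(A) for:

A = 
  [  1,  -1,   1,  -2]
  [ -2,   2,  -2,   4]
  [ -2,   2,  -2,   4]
rank(A) = 1

Row reduce:
R2 → R2 + (2)·R1
R3 → R3 + (2)·R1
REF = 
  [  1,  -1,   1,  -2]
  [  0,   0,   0,   0]
  [  0,   0,   0,   0]
Pivot columns: 1 → 1 pivot.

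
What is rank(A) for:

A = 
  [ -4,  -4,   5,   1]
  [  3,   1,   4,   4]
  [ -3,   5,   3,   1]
rank(A) = 3

Row reduce:
R2 → R2 + (3/4)·R1
R3 → R3 - (3/4)·R1
R3 → R3 + (4)·R2
REF = 
  [   -4,    -4,     5,     1]
  [    0,    -2,  31/4,  19/4]
  [    0,     0, 121/4,  77/4]
Pivot columns: 1, 2, 3 → 3 pivots.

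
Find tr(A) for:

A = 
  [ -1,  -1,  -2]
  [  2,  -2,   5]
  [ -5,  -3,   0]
-3

tr(A) = -1 + -2 + 0 = -3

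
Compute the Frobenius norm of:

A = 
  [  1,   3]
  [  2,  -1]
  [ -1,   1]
||A||_F = 4.123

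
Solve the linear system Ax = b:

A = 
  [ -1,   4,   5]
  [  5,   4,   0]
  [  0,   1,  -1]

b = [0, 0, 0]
x = [0, 0, 0]

Row reduce the augmented matrix [A|b]:
R2 → R2 + (5)·R1
R3 → R3 - (1/24)·R2
REF = 
  [    -1,      4,      5,      0]
  [     0,     24,     25,      0]
  [     0,      0, -49/24,      0]

Back-substitution:
x₃ = 0 / (-49/24) = 0
x₂ = (0 - (25)(0)) / 24 = 0
x₁ = (0 - (4)(0) - (5)(0)) / (-1) = 0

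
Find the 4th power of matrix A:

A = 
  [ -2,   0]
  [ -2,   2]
A² = A·A:
A²[1,1] = (-2)(-2) + (0)(-2) = 4
A²[1,2] = (-2)(0) + (0)(2) = 0
A²[2,1] = (-2)(-2) + (2)(-2) = 0
A²[2,2] = (-2)(0) + (2)(2) = 4
A² = 
  [  4,   0]
  [  0,   4]

A^3 = A^2·A:
A^3[1,1] = (4)(-2) + (0)(-2) = -8
A^3[1,2] = (4)(0) + (0)(2) = 0
A^3[2,1] = (0)(-2) + (4)(-2) = -8
A^3[2,2] = (0)(0) + (4)(2) = 8
A^3 = 
  [ -8,   0]
  [ -8,   8]

A^4 = A^3·A:
A^4[1,1] = (-8)(-2) + (0)(-2) = 16
A^4[1,2] = (-8)(0) + (0)(2) = 0
A^4[2,1] = (-8)(-2) + (8)(-2) = 0
A^4[2,2] = (-8)(0) + (8)(2) = 16
A^4 = 
  [ 16,   0]
  [  0,  16]

Therefore
A^4 = 
  [ 16,   0]
  [  0,  16]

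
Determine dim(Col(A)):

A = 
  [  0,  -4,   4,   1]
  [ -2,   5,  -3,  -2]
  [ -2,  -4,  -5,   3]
Row reduce:
Swap R1 ↔ R2
R3 → R3 - (1)·R1
R3 → R3 - (9/4)·R2
REF = 
  [  -2,    5,   -3,   -2]
  [   0,   -4,    4,    1]
  [   0,    0,  -11, 11/4]
Pivot columns: 1, 2, 3 → 3 pivots.
dim(Col(A)) = number of pivot columns = 3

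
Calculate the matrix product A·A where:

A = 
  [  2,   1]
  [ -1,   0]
A² = A·A:
A²[1,1] = (2)(2) + (1)(-1) = 3
A²[1,2] = (2)(1) + (1)(0) = 2
A²[2,1] = (-1)(2) + (0)(-1) = -2
A²[2,2] = (-1)(1) + (0)(0) = -1
A² = 
  [  3,   2]
  [ -2,  -1]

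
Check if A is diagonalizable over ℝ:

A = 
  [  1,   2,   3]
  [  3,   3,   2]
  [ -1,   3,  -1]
No

Characteristic polynomial: det(λI - A) = λ³ - 3λ² - 10λ - 29
By the rational root theorem any rational root is an integer dividing 29; none of those is a root, so p(λ) has no rational roots and hence (being an irreducible cubic) no repeated roots.
Discriminant of the cubic: Δ = -36599
Δ < 0 ⇒ one real eigenvalue and a complex-conjugate pair: λ ≈ 5.667, -1.334 + 1.827i, -1.334 - 1.827i
Has complex eigenvalues (not diagonalizable over ℝ).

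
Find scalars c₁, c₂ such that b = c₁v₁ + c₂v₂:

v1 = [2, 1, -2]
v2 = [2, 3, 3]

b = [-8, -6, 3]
c1 = -3, c2 = -1

b = -3·v1 + -1·v2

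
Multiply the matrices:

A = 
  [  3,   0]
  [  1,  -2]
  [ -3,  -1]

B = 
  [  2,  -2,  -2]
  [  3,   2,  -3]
AB = 
  [  6,  -6,  -6]
  [ -4,  -6,   4]
  [ -9,   4,   9]

A is 3×2 and B is 2×3, so AB is 3×3. Each entry is (row of A)·(column of B):
AB[1,1] = (3)(2) + (0)(3) = 6
AB[1,2] = (3)(-2) + (0)(2) = -6
AB[1,3] = (3)(-2) + (0)(-3) = -6
AB[2,1] = (1)(2) + (-2)(3) = -4
AB[2,2] = (1)(-2) + (-2)(2) = -6
AB[2,3] = (1)(-2) + (-2)(-3) = 4
AB[3,1] = (-3)(2) + (-1)(3) = -9
AB[3,2] = (-3)(-2) + (-1)(2) = 4
AB[3,3] = (-3)(-2) + (-1)(-3) = 9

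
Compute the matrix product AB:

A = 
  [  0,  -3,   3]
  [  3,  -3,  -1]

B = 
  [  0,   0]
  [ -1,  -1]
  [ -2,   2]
AB = 
  [ -3,   9]
  [  5,   1]

A is 2×3 and B is 3×2, so AB is 2×2. Each entry is (row of A)·(column of B):
AB[1,1] = (0)(0) + (-3)(-1) + (3)(-2) = -3
AB[1,2] = (0)(0) + (-3)(-1) + (3)(2) = 9
AB[2,1] = (3)(0) + (-3)(-1) + (-1)(-2) = 5
AB[2,2] = (3)(0) + (-3)(-1) + (-1)(2) = 1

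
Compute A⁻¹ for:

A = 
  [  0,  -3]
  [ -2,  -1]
det(A) = (0)(-1) - (-3)(-2) = -6
For a 2×2 matrix, A⁻¹ = (1/det(A)) · [[d, -b], [-c, a]]
    = (-1/6) · [[-1, 3], [2, 0]]

A⁻¹ = 
  [ 1/6, -1/2]
  [-1/3,    0]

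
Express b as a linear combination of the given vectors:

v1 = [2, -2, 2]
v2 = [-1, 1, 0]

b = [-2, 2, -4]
c1 = -2, c2 = -2

b = -2·v1 + -2·v2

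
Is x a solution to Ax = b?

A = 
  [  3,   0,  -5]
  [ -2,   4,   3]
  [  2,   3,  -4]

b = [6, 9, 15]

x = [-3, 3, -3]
Yes

Ax = [6, 9, 15] = b ✓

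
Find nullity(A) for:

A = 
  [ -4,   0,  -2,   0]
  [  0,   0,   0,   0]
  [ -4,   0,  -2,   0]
nullity(A) = 3

Row reduce:
R3 → R3 - (1)·R1
REF = 
  [ -4,   0,  -2,   0]
  [  0,   0,   0,   0]
  [  0,   0,   0,   0]
Pivot columns: 1 → 1 pivot.
rank(A) = 1, so nullity(A) = 4 - 1 = 3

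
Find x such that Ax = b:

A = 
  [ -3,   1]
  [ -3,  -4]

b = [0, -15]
Row reduce the augmented matrix [A|b]:
R2 → R2 - (1)·R1
REF = 
  [ -3,   1,   0]
  [  0,  -5, -15]

Back-substitution:
x₂ = (-15) / (-5) = 3
x₁ = (0 - (1)(3)) / (-3) = 1

x = [1, 3]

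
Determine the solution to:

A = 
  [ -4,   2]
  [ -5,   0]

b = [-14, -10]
x = [2, -3]

Row reduce the augmented matrix [A|b]:
R2 → R2 - (5/4)·R1
REF = 
  [  -4,    2,  -14]
  [   0, -5/2, 15/2]

Back-substitution:
x₂ = (15/2) / (-5/2) = -3
x₁ = (-14 - (2)(-3)) / (-4) = 2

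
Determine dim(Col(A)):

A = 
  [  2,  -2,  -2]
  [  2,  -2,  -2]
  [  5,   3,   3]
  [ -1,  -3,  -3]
dim(Col(A)) = 2

Row reduce:
R2 → R2 - (1)·R1
R3 → R3 - (5/2)·R1
R4 → R4 + (1/2)·R1
Swap R2 ↔ R3
R4 → R4 + (1/2)·R2
REF = 
  [  2,  -2,  -2]
  [  0,   8,   8]
  [  0,   0,   0]
  [  0,   0,   0]
Pivot columns: 1, 2 → 2 pivots.
dim(Col(A)) = number of pivot columns = 2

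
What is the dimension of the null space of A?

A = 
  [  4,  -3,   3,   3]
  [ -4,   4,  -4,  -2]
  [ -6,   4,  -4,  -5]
nullity(A) = 2

Row reduce:
R2 → R2 + (1)·R1
R3 → R3 + (3/2)·R1
R3 → R3 + (1/2)·R2
REF = 
  [  4,  -3,   3,   3]
  [  0,   1,  -1,   1]
  [  0,   0,   0,   0]
Pivot columns: 1, 2 → 2 pivots.
rank(A) = 2, so nullity(A) = 4 - 2 = 2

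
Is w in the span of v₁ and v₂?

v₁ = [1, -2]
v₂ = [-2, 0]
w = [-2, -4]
Yes

Form the augmented matrix and row-reduce:
[v₁|v₂|w] = 
  [  1,  -2,  -2]
  [ -2,   0,  -4]
R2 → R2 + (2)·R1
REF = 
  [  1,  -2,  -2]
  [  0,  -4,  -8]

No row of the form [0 0 | nonzero], so the system is consistent. Back-substitution gives c₁ = 2, c₂ = 2: w = (2)·v₁ + (2)·v₂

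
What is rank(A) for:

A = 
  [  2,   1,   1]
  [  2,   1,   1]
Row reduce:
R2 → R2 - (1)·R1
REF = 
  [  2,   1,   1]
  [  0,   0,   0]
Pivot columns: 1 → 1 pivot.

rank(A) = 1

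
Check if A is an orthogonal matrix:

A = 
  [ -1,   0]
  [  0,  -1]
Yes

AᵀA = 
  [  1,   0]
  [  0,   1]
= I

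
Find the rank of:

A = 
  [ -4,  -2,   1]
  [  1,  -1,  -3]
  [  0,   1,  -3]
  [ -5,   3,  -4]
rank(A) = 3

Row reduce:
R2 → R2 + (1/4)·R1
R4 → R4 - (5/4)·R1
R3 → R3 + (2/3)·R2
R4 → R4 + (11/3)·R2
R4 → R4 - (92/29)·R3
REF = 
  [   -4,    -2,     1]
  [    0,  -3/2, -11/4]
  [    0,     0, -29/6]
  [    0,     0,     0]
Pivot columns: 1, 2, 3 → 3 pivots.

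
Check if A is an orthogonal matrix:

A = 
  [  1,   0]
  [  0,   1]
Yes

AᵀA = 
  [  1,   0]
  [  0,   1]
= I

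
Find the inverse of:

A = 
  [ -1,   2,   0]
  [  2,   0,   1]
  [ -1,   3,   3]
det(A) = (-1)·((0)(3) - (1)(3)) - (2)·((2)(3) - (1)(-1)) + (0)·((2)(3) - (0)(-1))
  = (-1)(-3) - (2)(7) + (0)(6)
  = -11
det(A) = -11 ≠ 0, so A is invertible.

Cofactors Cᵢⱼ = (-1)ⁱ⁺ʲ·Mᵢⱼ:
C = 
  [ -3,  -7,   6]
  [ -6,  -3,   1]
  [  2,   1,  -4]

adj(A) = Cᵀ:
adj(A) = 
  [ -3,  -6,   2]
  [ -7,  -3,   1]
  [  6,   1,  -4]

A⁻¹ = (-1/11) · adj(A):
A⁻¹ = 
  [ 3/11,  6/11, -2/11]
  [ 7/11,  3/11, -1/11]
  [-6/11, -1/11,  4/11]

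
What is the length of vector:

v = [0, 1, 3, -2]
3.742

||v||₂ = √((0)² + (1)² + (3)² + (-2)²) = √14 = 3.742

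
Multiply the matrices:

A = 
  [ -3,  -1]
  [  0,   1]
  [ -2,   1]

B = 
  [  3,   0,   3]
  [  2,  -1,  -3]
A is 3×2 and B is 2×3, so AB is 3×3. Each entry is (row of A)·(column of B):
AB[1,1] = (-3)(3) + (-1)(2) = -11
AB[1,2] = (-3)(0) + (-1)(-1) = 1
AB[1,3] = (-3)(3) + (-1)(-3) = -6
AB[2,1] = (0)(3) + (1)(2) = 2
AB[2,2] = (0)(0) + (1)(-1) = -1
AB[2,3] = (0)(3) + (1)(-3) = -3
AB[3,1] = (-2)(3) + (1)(2) = -4
AB[3,2] = (-2)(0) + (1)(-1) = -1
AB[3,3] = (-2)(3) + (1)(-3) = -9

AB = 
  [-11,   1,  -6]
  [  2,  -1,  -3]
  [ -4,  -1,  -9]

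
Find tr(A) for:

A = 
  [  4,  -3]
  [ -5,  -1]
3

tr(A) = 4 + -1 = 3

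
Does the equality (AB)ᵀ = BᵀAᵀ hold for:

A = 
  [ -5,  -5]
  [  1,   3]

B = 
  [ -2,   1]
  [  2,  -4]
Yes

(AB)ᵀ = 
  [  0,   4]
  [ 15, -11]

BᵀAᵀ = 
  [  0,   4]
  [ 15, -11]

Both sides are equal — this is the standard identity (AB)ᵀ = BᵀAᵀ, which holds for all A, B.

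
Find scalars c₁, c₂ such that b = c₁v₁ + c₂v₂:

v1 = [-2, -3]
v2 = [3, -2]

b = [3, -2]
c1 = 0, c2 = 1

b = 0·v1 + 1·v2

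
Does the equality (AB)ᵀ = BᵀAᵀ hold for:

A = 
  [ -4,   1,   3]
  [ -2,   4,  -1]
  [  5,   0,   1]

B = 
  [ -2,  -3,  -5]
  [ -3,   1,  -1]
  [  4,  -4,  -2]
Yes

(AB)ᵀ = 
  [ 17, -12,  -6]
  [  1,  14, -19]
  [ 13,   8, -27]

BᵀAᵀ = 
  [ 17, -12,  -6]
  [  1,  14, -19]
  [ 13,   8, -27]

Both sides are equal — this is the standard identity (AB)ᵀ = BᵀAᵀ, which holds for all A, B.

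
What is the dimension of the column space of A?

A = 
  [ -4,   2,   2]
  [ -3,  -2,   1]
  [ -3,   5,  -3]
Row reduce:
R2 → R2 - (3/4)·R1
R3 → R3 - (3/4)·R1
R3 → R3 + (1)·R2
REF = 
  [  -4,    2,    2]
  [   0, -7/2, -1/2]
  [   0,    0,   -5]
Pivot columns: 1, 2, 3 → 3 pivots.
dim(Col(A)) = number of pivot columns = 3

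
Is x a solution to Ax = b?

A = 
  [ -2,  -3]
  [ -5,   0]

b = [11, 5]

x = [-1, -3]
Yes

Ax = [11, 5] = b ✓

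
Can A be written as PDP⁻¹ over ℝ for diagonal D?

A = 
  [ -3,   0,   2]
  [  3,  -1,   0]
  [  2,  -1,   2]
Yes

Characteristic polynomial: det(λI - A) = λ³ + 2λ² - 9λ - 4
Testing integer divisors of the constant term: p(-4) = 0, so (λ + 4) is a factor:
p(λ) = (λ + 4)(λ² - 2λ - 1)
λ² - 2λ - 1 = 0  ⇒  λ = (2 ± √((-2)² - 4·(-1)))/2 = (2 ± √(8))/2
  = 1 + √2,  1 - √2
Eigenvalues: -4, 1 + √2, 1 - √2  (≈ -4, 2.414, -0.4142)
The two irrational eigenvalues are distinct (simple), so each has alg. mult. = geom. mult. = 1.
λ=-4: alg. mult. = 1, geom. mult. = 3 - rank(A - (-4)I) = 3 - 2 = 1
Sum of geometric multiplicities equals n, so A has n independent eigenvectors.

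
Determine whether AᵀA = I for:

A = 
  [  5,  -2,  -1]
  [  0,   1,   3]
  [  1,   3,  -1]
No

AᵀA = 
  [ 26,  -7,  -6]
  [ -7,  14,   2]
  [ -6,   2,  11]
≠ I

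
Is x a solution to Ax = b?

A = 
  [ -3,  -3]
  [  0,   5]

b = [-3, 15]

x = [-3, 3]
No

Ax = [0, 15] ≠ b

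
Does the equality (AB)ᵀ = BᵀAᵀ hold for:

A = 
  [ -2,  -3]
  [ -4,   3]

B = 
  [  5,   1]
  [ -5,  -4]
Yes

(AB)ᵀ = 
  [  5, -35]
  [ 10, -16]

BᵀAᵀ = 
  [  5, -35]
  [ 10, -16]

Both sides are equal — this is the standard identity (AB)ᵀ = BᵀAᵀ, which holds for all A, B.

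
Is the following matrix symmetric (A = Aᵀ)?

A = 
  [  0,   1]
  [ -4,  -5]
No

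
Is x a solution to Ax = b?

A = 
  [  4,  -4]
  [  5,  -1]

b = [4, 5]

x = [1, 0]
Yes

Ax = [4, 5] = b ✓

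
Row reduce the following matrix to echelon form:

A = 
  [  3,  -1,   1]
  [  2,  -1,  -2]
Row operations:
R2 → R2 - (2/3)·R1

Resulting echelon form:
REF = 
  [   3,   -1,    1]
  [   0, -1/3, -8/3]

Rank = 2 (number of non-zero pivot rows).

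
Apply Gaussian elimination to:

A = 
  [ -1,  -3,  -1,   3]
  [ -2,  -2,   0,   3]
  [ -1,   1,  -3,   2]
Row operations:
R2 → R2 - (2)·R1
R3 → R3 - (1)·R1
R3 → R3 - (1)·R2

Resulting echelon form:
REF = 
  [ -1,  -3,  -1,   3]
  [  0,   4,   2,  -3]
  [  0,   0,  -4,   2]

Rank = 3 (number of non-zero pivot rows).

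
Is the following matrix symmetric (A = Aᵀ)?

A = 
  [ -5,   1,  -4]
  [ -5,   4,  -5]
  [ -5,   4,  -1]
No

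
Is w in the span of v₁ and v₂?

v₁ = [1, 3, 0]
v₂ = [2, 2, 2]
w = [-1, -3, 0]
Yes

Form the augmented matrix and row-reduce:
[v₁|v₂|w] = 
  [  1,   2,  -1]
  [  3,   2,  -3]
  [  0,   2,   0]
R2 → R2 - (3)·R1
R3 → R3 + (1/2)·R2
REF = 
  [  1,   2,  -1]
  [  0,  -4,   0]
  [  0,   0,   0]

No row of the form [0 0 | nonzero], so the system is consistent. Back-substitution gives c₁ = -1, c₂ = 0: w = (-1)·v₁ + (0)·v₂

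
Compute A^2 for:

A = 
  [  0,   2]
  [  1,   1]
A² = A·A:
A²[1,1] = (0)(0) + (2)(1) = 2
A²[1,2] = (0)(2) + (2)(1) = 2
A²[2,1] = (1)(0) + (1)(1) = 1
A²[2,2] = (1)(2) + (1)(1) = 3
A² = 
  [  2,   2]
  [  1,   3]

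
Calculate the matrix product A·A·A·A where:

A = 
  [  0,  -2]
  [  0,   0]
A² = A·A:
A²[1,1] = (0)(0) + (-2)(0) = 0
A²[1,2] = (0)(-2) + (-2)(0) = 0
A²[2,1] = (0)(0) + (0)(0) = 0
A²[2,2] = (0)(-2) + (0)(0) = 0
A² = 
  [  0,   0]
  [  0,   0]

A^3 = A^2·A:
A^3[1,1] = (0)(0) + (0)(0) = 0
A^3[1,2] = (0)(-2) + (0)(0) = 0
A^3[2,1] = (0)(0) + (0)(0) = 0
A^3[2,2] = (0)(-2) + (0)(0) = 0
A^3 = 
  [  0,   0]
  [  0,   0]

A^4 = A^3·A:
A^4[1,1] = (0)(0) + (0)(0) = 0
A^4[1,2] = (0)(-2) + (0)(0) = 0
A^4[2,1] = (0)(0) + (0)(0) = 0
A^4[2,2] = (0)(-2) + (0)(0) = 0
A^4 = 
  [  0,   0]
  [  0,   0]

Therefore
A^4 = 
  [  0,   0]
  [  0,   0]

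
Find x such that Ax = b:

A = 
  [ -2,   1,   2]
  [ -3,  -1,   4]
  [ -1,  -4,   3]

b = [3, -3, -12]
x = [0, 3, 0]

Row reduce the augmented matrix [A|b]:
R2 → R2 - (3/2)·R1
R3 → R3 - (1/2)·R1
R3 → R3 - (9/5)·R2
REF = 
  [   -2,     1,     2,     3]
  [    0,  -5/2,     1, -15/2]
  [    0,     0,   1/5,     0]

Back-substitution:
x₃ = 0 / (1/5) = 0
x₂ = (-15/2 - (1)(0)) / (-5/2) = 3
x₁ = (3 - (1)(3) - (2)(0)) / (-2) = 0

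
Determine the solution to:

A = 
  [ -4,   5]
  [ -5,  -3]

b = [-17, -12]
Row reduce the augmented matrix [A|b]:
R2 → R2 - (5/4)·R1
REF = 
  [   -4,     5,   -17]
  [    0, -37/4,  37/4]

Back-substitution:
x₂ = (37/4) / (-37/4) = -1
x₁ = (-17 - (5)(-1)) / (-4) = 3

x = [3, -1]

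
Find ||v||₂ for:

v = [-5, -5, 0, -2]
7.348

||v||₂ = √((-5)² + (-5)² + (0)² + (-2)²) = √54 = 7.348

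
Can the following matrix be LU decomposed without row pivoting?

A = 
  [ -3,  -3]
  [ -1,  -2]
Yes.
A[1,1] = -3 ≠ 0, so Gaussian elimination proceeds without a row swap: multiplier ℓ₂₁ = (-1)/(-3) = 1/3, and U[2,2] = -2 - (1/3)(-3) = -1.
L = 
  [  1,   0]
  [1/3,   1]
U = 
  [ -3,  -3]
  [  0,  -1]
Check row 2 of LU: [(1/3)(-3), (1/3)(-3) + (-1)] = [-1, -2] = row 2 of A ✓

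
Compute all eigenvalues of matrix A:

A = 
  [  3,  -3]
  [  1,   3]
tr(A) = 6, det(A) = 12
Characteristic polynomial: λ² - tr(A)λ + det(A) = λ² - 6λ + 12
λ² - 6λ + 12 = 0  ⇒  λ = (6 ± √((-6)² - 4·(12)))/2 = (6 ± √(-12))/2
  = 3 + i√3,  3 - i√3

λ = 3 + i√3, 3 - i√3  (≈ 3 + 1.732i, 3 - 1.732i)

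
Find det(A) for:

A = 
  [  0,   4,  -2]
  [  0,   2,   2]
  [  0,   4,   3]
0

Cofactor expansion along row 1:
det(A) = (0)·((2)(3) - (2)(4)) - (4)·((0)(3) - (2)(0)) + (-2)·((0)(4) - (2)(0))
  = (0)(-2) - (4)(0) + (-2)(0)
  = 0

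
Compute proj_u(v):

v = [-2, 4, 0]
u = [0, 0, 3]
proj_u(v) = [0, 0, 0]

v·u = (-2)(0) + (4)(0) + (0)(3) = 0
u·u = (0)² + (0)² + (3)² = 9
proj_u(v) = (v·u / u·u) × u = (0/9) × u = (0) × u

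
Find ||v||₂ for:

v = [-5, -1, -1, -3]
6

||v||₂ = √((-5)² + (-1)² + (-1)² + (-3)²) = √36 = 6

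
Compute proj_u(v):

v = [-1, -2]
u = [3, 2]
proj_u(v) = [-21/13, -14/13]

v·u = (-1)(3) + (-2)(2) = -7
u·u = (3)² + (2)² = 13
proj_u(v) = (v·u / u·u) × u = (-7/13) × u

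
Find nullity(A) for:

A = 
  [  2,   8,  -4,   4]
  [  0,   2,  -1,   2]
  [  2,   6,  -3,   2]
nullity(A) = 2

Row reduce:
R3 → R3 - (1)·R1
R3 → R3 + (1)·R2
REF = 
  [  2,   8,  -4,   4]
  [  0,   2,  -1,   2]
  [  0,   0,   0,   0]
Pivot columns: 1, 2 → 2 pivots.
rank(A) = 2, so nullity(A) = 4 - 2 = 2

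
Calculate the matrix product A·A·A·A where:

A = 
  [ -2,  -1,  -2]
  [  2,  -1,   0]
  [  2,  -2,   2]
A^4 = 
  [-38, -21, -28]
  [ 34, -25,   4]
  [ 32, -24,  16]

A² = A·A:
A²[1,1] = (-2)(-2) + (-1)(2) + (-2)(2) = -2
A²[1,2] = (-2)(-1) + (-1)(-1) + (-2)(-2) = 7
A²[1,3] = (-2)(-2) + (-1)(0) + (-2)(2) = 0
A²[2,1] = (2)(-2) + (-1)(2) + (0)(2) = -6
A²[2,2] = (2)(-1) + (-1)(-1) + (0)(-2) = -1
A²[2,3] = (2)(-2) + (-1)(0) + (0)(2) = -4
A²[3,1] = (2)(-2) + (-2)(2) + (2)(2) = -4
A²[3,2] = (2)(-1) + (-2)(-1) + (2)(-2) = -4
A²[3,3] = (2)(-2) + (-2)(0) + (2)(2) = 0
A² = 
  [ -2,   7,   0]
  [ -6,  -1,  -4]
  [ -4,  -4,   0]

A^3 = A^2·A:
A^3[1,1] = (-2)(-2) + (7)(2) + (0)(2) = 18
A^3[1,2] = (-2)(-1) + (7)(-1) + (0)(-2) = -5
A^3[1,3] = (-2)(-2) + (7)(0) + (0)(2) = 4
A^3[2,1] = (-6)(-2) + (-1)(2) + (-4)(2) = 2
A^3[2,2] = (-6)(-1) + (-1)(-1) + (-4)(-2) = 15
A^3[2,3] = (-6)(-2) + (-1)(0) + (-4)(2) = 4
A^3[3,1] = (-4)(-2) + (-4)(2) + (0)(2) = 0
A^3[3,2] = (-4)(-1) + (-4)(-1) + (0)(-2) = 8
A^3[3,3] = (-4)(-2) + (-4)(0) + (0)(2) = 8
A^3 = 
  [ 18,  -5,   4]
  [  2,  15,   4]
  [  0,   8,   8]

A^4 = A^3·A:
A^4[1,1] = (18)(-2) + (-5)(2) + (4)(2) = -38
A^4[1,2] = (18)(-1) + (-5)(-1) + (4)(-2) = -21
A^4[1,3] = (18)(-2) + (-5)(0) + (4)(2) = -28
A^4[2,1] = (2)(-2) + (15)(2) + (4)(2) = 34
A^4[2,2] = (2)(-1) + (15)(-1) + (4)(-2) = -25
A^4[2,3] = (2)(-2) + (15)(0) + (4)(2) = 4
A^4[3,1] = (0)(-2) + (8)(2) + (8)(2) = 32
A^4[3,2] = (0)(-1) + (8)(-1) + (8)(-2) = -24
A^4[3,3] = (0)(-2) + (8)(0) + (8)(2) = 16
A^4 = 
  [-38, -21, -28]
  [ 34, -25,   4]
  [ 32, -24,  16]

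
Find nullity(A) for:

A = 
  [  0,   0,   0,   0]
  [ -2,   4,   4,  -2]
nullity(A) = 3

Row reduce:
Swap R1 ↔ R2
REF = 
  [ -2,   4,   4,  -2]
  [  0,   0,   0,   0]
Pivot columns: 1 → 1 pivot.
rank(A) = 1, so nullity(A) = 4 - 1 = 3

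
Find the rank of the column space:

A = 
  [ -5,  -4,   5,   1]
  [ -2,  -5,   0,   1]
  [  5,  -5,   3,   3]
dim(Col(A)) = 3

Row reduce:
R2 → R2 - (2/5)·R1
R3 → R3 + (1)·R1
R3 → R3 - (45/17)·R2
REF = 
  [    -5,     -4,      5,      1]
  [     0,  -17/5,     -2,    3/5]
  [     0,      0, 226/17,  41/17]
Pivot columns: 1, 2, 3 → 3 pivots.
dim(Col(A)) = number of pivot columns = 3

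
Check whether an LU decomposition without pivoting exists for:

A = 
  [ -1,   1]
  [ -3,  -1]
Yes.
A[1,1] = -1 ≠ 0, so Gaussian elimination proceeds without a row swap: multiplier ℓ₂₁ = (-3)/(-1) = 3, and U[2,2] = -1 - (3)(1) = -4.
L = 
  [  1,   0]
  [  3,   1]
U = 
  [ -1,   1]
  [  0,  -4]
Check row 2 of LU: [(3)(-1), (3)(1) + (-4)] = [-3, -1] = row 2 of A ✓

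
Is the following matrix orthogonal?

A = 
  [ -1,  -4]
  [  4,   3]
No

AᵀA = 
  [ 17,  16]
  [ 16,  25]
≠ I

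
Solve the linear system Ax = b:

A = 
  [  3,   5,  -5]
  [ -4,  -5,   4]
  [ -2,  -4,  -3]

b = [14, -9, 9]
x = [-2, 1, -3]

Row reduce the augmented matrix [A|b]:
R2 → R2 + (4/3)·R1
R3 → R3 + (2/3)·R1
R3 → R3 + (2/5)·R2
REF = 
  [    3,     5,    -5,    14]
  [    0,   5/3,  -8/3,  29/3]
  [    0,     0, -37/5, 111/5]

Back-substitution:
x₃ = (111/5) / (-37/5) = -3
x₂ = (29/3 - (-8/3)(-3)) / (5/3) = 1
x₁ = (14 - (5)(1) - (-5)(-3)) / 3 = -2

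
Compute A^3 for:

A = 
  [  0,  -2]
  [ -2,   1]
A^3 = 
  [  4, -10]
  [-10,   9]

A² = A·A:
A²[1,1] = (0)(0) + (-2)(-2) = 4
A²[1,2] = (0)(-2) + (-2)(1) = -2
A²[2,1] = (-2)(0) + (1)(-2) = -2
A²[2,2] = (-2)(-2) + (1)(1) = 5
A² = 
  [  4,  -2]
  [ -2,   5]

A^3 = A^2·A:
A^3[1,1] = (4)(0) + (-2)(-2) = 4
A^3[1,2] = (4)(-2) + (-2)(1) = -10
A^3[2,1] = (-2)(0) + (5)(-2) = -10
A^3[2,2] = (-2)(-2) + (5)(1) = 9
A^3 = 
  [  4, -10]
  [-10,   9]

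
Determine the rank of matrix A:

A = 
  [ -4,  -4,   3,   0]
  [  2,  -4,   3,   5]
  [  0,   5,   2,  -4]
Row reduce:
R2 → R2 + (1/2)·R1
R3 → R3 + (5/6)·R2
REF = 
  [  -4,   -4,    3,    0]
  [   0,   -6,  9/2,    5]
  [   0,    0, 23/4,  1/6]
Pivot columns: 1, 2, 3 → 3 pivots.

rank(A) = 3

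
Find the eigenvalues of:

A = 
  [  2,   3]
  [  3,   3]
tr(A) = 5, det(A) = -3
Characteristic polynomial: λ² - tr(A)λ + det(A) = λ² - 5λ - 3
λ² - 5λ - 3 = 0  ⇒  λ = (5 ± √((-5)² - 4·(-3)))/2 = (5 ± √(37))/2
  = (5 + √37)/2,  (5 - √37)/2

λ = (5 + √37)/2, (5 - √37)/2  (≈ 5.541, -0.5414)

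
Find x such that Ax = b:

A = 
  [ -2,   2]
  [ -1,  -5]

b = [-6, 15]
Row reduce the augmented matrix [A|b]:
R2 → R2 - (1/2)·R1
REF = 
  [ -2,   2,  -6]
  [  0,  -6,  18]

Back-substitution:
x₂ = 18 / (-6) = -3
x₁ = (-6 - (2)(-3)) / (-2) = 0

x = [0, -3]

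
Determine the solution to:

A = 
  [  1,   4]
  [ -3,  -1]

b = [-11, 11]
Row reduce the augmented matrix [A|b]:
R2 → R2 + (3)·R1
REF = 
  [  1,   4, -11]
  [  0,  11, -22]

Back-substitution:
x₂ = (-22) / 11 = -2
x₁ = (-11 - (4)(-2)) / 1 = -3

x = [-3, -2]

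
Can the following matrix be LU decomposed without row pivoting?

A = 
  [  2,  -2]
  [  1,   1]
Yes.
A[1,1] = 2 ≠ 0, so Gaussian elimination proceeds without a row swap: multiplier ℓ₂₁ = (1)/(2) = 1/2, and U[2,2] = 1 - (1/2)(-2) = 2.
L = 
  [  1,   0]
  [1/2,   1]
U = 
  [  2,  -2]
  [  0,   2]
Check row 2 of LU: [(1/2)(2), (1/2)(-2) + 2] = [1, 1] = row 2 of A ✓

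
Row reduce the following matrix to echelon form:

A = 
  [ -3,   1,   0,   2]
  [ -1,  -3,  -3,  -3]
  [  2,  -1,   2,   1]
Row operations:
R2 → R2 - (1/3)·R1
R3 → R3 + (2/3)·R1
R3 → R3 - (1/10)·R2

Resulting echelon form:
REF = 
  [   -3,     1,     0,     2]
  [    0, -10/3,    -3, -11/3]
  [    0,     0, 23/10, 27/10]

Rank = 3 (number of non-zero pivot rows).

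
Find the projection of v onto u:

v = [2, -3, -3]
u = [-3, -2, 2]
proj_u(v) = [18/17, 12/17, -12/17]

v·u = (2)(-3) + (-3)(-2) + (-3)(2) = -6
u·u = (-3)² + (-2)² + (2)² = 17
proj_u(v) = (v·u / u·u) × u = (-6/17) × u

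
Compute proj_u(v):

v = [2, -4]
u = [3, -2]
proj_u(v) = [42/13, -28/13]

v·u = (2)(3) + (-4)(-2) = 14
u·u = (3)² + (-2)² = 13
proj_u(v) = (v·u / u·u) × u = (14/13) × u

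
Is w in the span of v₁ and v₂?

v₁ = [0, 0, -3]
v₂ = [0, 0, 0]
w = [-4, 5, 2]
No

Form the augmented matrix and row-reduce:
[v₁|v₂|w] = 
  [  0,   0,  -4]
  [  0,   0,   5]
  [ -3,   0,   2]
Swap R1 ↔ R3
R3 → R3 + (4/5)·R2
REF = 
  [ -3,   0,   2]
  [  0,   0,   5]
  [  0,   0,   0]

Row 2 reads [0 0 | 5], i.e. 0 = 5, so the system is inconsistent and w ∉ span{v₁, v₂}.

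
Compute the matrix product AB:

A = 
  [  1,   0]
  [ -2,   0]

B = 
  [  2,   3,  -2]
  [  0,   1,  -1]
AB = 
  [  2,   3,  -2]
  [ -4,  -6,   4]

A is 2×2 and B is 2×3, so AB is 2×3. Each entry is (row of A)·(column of B):
AB[1,1] = (1)(2) + (0)(0) = 2
AB[1,2] = (1)(3) + (0)(1) = 3
AB[1,3] = (1)(-2) + (0)(-1) = -2
AB[2,1] = (-2)(2) + (0)(0) = -4
AB[2,2] = (-2)(3) + (0)(1) = -6
AB[2,3] = (-2)(-2) + (0)(-1) = 4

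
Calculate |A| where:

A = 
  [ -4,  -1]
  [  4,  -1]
For a 2×2 matrix, det = ad - bc = (-4)(-1) - (-1)(4) = 8

det(A) = 8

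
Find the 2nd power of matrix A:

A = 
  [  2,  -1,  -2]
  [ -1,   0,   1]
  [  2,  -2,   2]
A² = A·A:
A²[1,1] = (2)(2) + (-1)(-1) + (-2)(2) = 1
A²[1,2] = (2)(-1) + (-1)(0) + (-2)(-2) = 2
A²[1,3] = (2)(-2) + (-1)(1) + (-2)(2) = -9
A²[2,1] = (-1)(2) + (0)(-1) + (1)(2) = 0
A²[2,2] = (-1)(-1) + (0)(0) + (1)(-2) = -1
A²[2,3] = (-1)(-2) + (0)(1) + (1)(2) = 4
A²[3,1] = (2)(2) + (-2)(-1) + (2)(2) = 10
A²[3,2] = (2)(-1) + (-2)(0) + (2)(-2) = -6
A²[3,3] = (2)(-2) + (-2)(1) + (2)(2) = -2
A² = 
  [  1,   2,  -9]
  [  0,  -1,   4]
  [ 10,  -6,  -2]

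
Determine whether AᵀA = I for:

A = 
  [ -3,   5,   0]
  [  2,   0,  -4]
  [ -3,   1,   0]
No

AᵀA = 
  [ 22, -18,  -8]
  [-18,  26,   0]
  [ -8,   0,  16]
≠ I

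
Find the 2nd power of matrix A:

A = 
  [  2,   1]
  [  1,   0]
A² = A·A:
A²[1,1] = (2)(2) + (1)(1) = 5
A²[1,2] = (2)(1) + (1)(0) = 2
A²[2,1] = (1)(2) + (0)(1) = 2
A²[2,2] = (1)(1) + (0)(0) = 1
A² = 
  [  5,   2]
  [  2,   1]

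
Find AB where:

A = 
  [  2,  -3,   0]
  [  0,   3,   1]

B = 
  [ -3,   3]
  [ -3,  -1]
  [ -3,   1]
A is 2×3 and B is 3×2, so AB is 2×2. Each entry is (row of A)·(column of B):
AB[1,1] = (2)(-3) + (-3)(-3) + (0)(-3) = 3
AB[1,2] = (2)(3) + (-3)(-1) + (0)(1) = 9
AB[2,1] = (0)(-3) + (3)(-3) + (1)(-3) = -12
AB[2,2] = (0)(3) + (3)(-1) + (1)(1) = -2

AB = 
  [  3,   9]
  [-12,  -2]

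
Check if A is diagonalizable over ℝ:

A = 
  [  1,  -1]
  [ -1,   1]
Yes

tr(A) = 2, det(A) = 0
Characteristic polynomial: λ² - tr(A)λ + det(A) = λ² - 2λ
λ² - 2λ = λ(λ - 2)
Eigenvalues: 2, 0
λ=0: alg. mult. = 1, geom. mult. = 2 - rank(A - (0)I) = 2 - 1 = 1
λ=2: alg. mult. = 1, geom. mult. = 2 - rank(A - (2)I) = 2 - 1 = 1
Sum of geometric multiplicities equals n, so A has n independent eigenvectors.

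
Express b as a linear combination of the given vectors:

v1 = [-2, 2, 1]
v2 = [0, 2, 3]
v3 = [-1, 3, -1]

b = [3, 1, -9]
c1 = -3, c2 = -1, c3 = 3

b = -3·v1 + -1·v2 + 3·v3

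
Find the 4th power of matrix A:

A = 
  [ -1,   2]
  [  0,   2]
A^4 = 
  [  1,  10]
  [  0,  16]

A² = A·A:
A²[1,1] = (-1)(-1) + (2)(0) = 1
A²[1,2] = (-1)(2) + (2)(2) = 2
A²[2,1] = (0)(-1) + (2)(0) = 0
A²[2,2] = (0)(2) + (2)(2) = 4
A² = 
  [  1,   2]
  [  0,   4]

A^3 = A^2·A:
A^3[1,1] = (1)(-1) + (2)(0) = -1
A^3[1,2] = (1)(2) + (2)(2) = 6
A^3[2,1] = (0)(-1) + (4)(0) = 0
A^3[2,2] = (0)(2) + (4)(2) = 8
A^3 = 
  [ -1,   6]
  [  0,   8]

A^4 = A^3·A:
A^4[1,1] = (-1)(-1) + (6)(0) = 1
A^4[1,2] = (-1)(2) + (6)(2) = 10
A^4[2,1] = (0)(-1) + (8)(0) = 0
A^4[2,2] = (0)(2) + (8)(2) = 16
A^4 = 
  [  1,  10]
  [  0,  16]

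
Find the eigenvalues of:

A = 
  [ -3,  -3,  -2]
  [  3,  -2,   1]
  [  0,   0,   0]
λ = 0, (-5 + i√35)/2, (-5 - i√35)/2  (≈ 0, -2.5 + 2.958i, -2.5 - 2.958i)

Characteristic polynomial: det(λI - A) = λ³ + 5λ² + 15λ
The constant term is 0, so λ = 0 is a root: p(λ) = λ(λ² + 5λ + 15)
λ² + 5λ + 15 = 0  ⇒  λ = (-5 ± √((5)² - 4·(15)))/2 = (-5 ± √(-35))/2
  = (-5 + i√35)/2,  (-5 - i√35)/2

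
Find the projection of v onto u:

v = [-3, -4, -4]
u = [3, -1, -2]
proj_u(v) = [9/14, -3/14, -3/7]

v·u = (-3)(3) + (-4)(-1) + (-4)(-2) = 3
u·u = (3)² + (-1)² + (-2)² = 14
proj_u(v) = (v·u / u·u) × u = (3/14) × u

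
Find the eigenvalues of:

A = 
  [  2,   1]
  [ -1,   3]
tr(A) = 5, det(A) = 7
Characteristic polynomial: λ² - tr(A)λ + det(A) = λ² - 5λ + 7
λ² - 5λ + 7 = 0  ⇒  λ = (5 ± √((-5)² - 4·(7)))/2 = (5 ± √(-3))/2
  = (5 + i√3)/2,  (5 - i√3)/2

λ = (5 + i√3)/2, (5 - i√3)/2  (≈ 2.5 + 0.866i, 2.5 - 0.866i)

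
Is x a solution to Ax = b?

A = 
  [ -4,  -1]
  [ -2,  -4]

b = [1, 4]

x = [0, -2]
No

Ax = [2, 8] ≠ b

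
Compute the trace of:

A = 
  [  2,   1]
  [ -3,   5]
7

tr(A) = 2 + 5 = 7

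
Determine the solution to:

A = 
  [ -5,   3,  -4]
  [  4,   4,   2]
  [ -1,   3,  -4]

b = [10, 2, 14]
Row reduce the augmented matrix [A|b]:
R2 → R2 + (4/5)·R1
R3 → R3 - (1/5)·R1
R3 → R3 - (3/8)·R2
REF = 
  [   -5,     3,    -4,    10]
  [    0,  32/5,  -6/5,    10]
  [    0,     0, -11/4,  33/4]

Back-substitution:
x₃ = (33/4) / (-11/4) = -3
x₂ = (10 - (-6/5)(-3)) / (32/5) = 1
x₁ = (10 - (3)(1) - (-4)(-3)) / (-5) = 1

x = [1, 1, -3]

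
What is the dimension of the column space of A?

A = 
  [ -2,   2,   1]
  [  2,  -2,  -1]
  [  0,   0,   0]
Row reduce:
R2 → R2 + (1)·R1
REF = 
  [ -2,   2,   1]
  [  0,   0,   0]
  [  0,   0,   0]
Pivot columns: 1 → 1 pivot.
dim(Col(A)) = number of pivot columns = 1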